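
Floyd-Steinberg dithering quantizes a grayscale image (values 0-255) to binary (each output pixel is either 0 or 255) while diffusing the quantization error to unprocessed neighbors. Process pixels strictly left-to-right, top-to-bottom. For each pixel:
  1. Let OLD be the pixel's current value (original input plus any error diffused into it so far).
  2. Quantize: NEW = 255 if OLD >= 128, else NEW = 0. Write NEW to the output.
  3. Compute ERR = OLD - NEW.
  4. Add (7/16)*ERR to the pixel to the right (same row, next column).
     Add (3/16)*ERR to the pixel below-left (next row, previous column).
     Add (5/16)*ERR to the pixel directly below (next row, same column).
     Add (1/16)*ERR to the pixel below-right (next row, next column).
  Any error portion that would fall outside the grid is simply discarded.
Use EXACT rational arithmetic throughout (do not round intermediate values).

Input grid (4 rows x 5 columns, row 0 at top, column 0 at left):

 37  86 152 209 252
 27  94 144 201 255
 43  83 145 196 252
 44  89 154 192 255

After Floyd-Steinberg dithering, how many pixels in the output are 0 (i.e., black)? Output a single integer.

Answer: 8

Derivation:
(0,0): OLD=37 → NEW=0, ERR=37
(0,1): OLD=1635/16 → NEW=0, ERR=1635/16
(0,2): OLD=50357/256 → NEW=255, ERR=-14923/256
(0,3): OLD=751603/4096 → NEW=255, ERR=-292877/4096
(0,4): OLD=14464933/65536 → NEW=255, ERR=-2246747/65536
(1,0): OLD=14777/256 → NEW=0, ERR=14777/256
(1,1): OLD=291983/2048 → NEW=255, ERR=-230257/2048
(1,2): OLD=4559675/65536 → NEW=0, ERR=4559675/65536
(1,3): OLD=52172703/262144 → NEW=255, ERR=-14674017/262144
(1,4): OLD=903150333/4194304 → NEW=255, ERR=-166397187/4194304
(2,0): OLD=1309333/32768 → NEW=0, ERR=1309333/32768
(2,1): OLD=85983287/1048576 → NEW=0, ERR=85983287/1048576
(2,2): OLD=3105373541/16777216 → NEW=255, ERR=-1172816539/16777216
(2,3): OLD=38878458719/268435456 → NEW=255, ERR=-29572582561/268435456
(2,4): OLD=807050387417/4294967296 → NEW=255, ERR=-288166273063/4294967296
(3,0): OLD=1205640645/16777216 → NEW=0, ERR=1205640645/16777216
(3,1): OLD=18180415969/134217728 → NEW=255, ERR=-16045104671/134217728
(3,2): OLD=276262148859/4294967296 → NEW=0, ERR=276262148859/4294967296
(3,3): OLD=1449678514659/8589934592 → NEW=255, ERR=-740754806301/8589934592
(3,4): OLD=26033664118671/137438953472 → NEW=255, ERR=-9013269016689/137438953472
Output grid:
  Row 0: ..###  (2 black, running=2)
  Row 1: .#.##  (2 black, running=4)
  Row 2: ..###  (2 black, running=6)
  Row 3: .#.##  (2 black, running=8)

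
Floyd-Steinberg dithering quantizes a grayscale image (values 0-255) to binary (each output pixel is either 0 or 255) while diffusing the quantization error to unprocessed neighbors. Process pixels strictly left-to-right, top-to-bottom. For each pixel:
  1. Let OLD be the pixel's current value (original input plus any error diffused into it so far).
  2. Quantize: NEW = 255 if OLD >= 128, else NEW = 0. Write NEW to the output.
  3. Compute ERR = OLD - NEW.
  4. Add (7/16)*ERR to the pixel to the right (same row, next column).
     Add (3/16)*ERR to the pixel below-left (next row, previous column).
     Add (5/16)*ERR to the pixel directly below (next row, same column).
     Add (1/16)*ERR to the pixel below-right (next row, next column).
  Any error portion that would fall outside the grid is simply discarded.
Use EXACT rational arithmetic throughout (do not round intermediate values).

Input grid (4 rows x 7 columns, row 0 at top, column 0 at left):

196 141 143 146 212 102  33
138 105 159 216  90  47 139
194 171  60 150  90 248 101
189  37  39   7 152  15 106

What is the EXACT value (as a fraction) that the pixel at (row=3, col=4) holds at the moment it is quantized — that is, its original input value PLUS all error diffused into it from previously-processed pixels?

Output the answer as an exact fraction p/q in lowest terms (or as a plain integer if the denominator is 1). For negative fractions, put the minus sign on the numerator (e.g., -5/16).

(0,0): OLD=196 → NEW=255, ERR=-59
(0,1): OLD=1843/16 → NEW=0, ERR=1843/16
(0,2): OLD=49509/256 → NEW=255, ERR=-15771/256
(0,3): OLD=487619/4096 → NEW=0, ERR=487619/4096
(0,4): OLD=17306965/65536 → NEW=255, ERR=595285/65536
(0,5): OLD=111121747/1048576 → NEW=0, ERR=111121747/1048576
(0,6): OLD=1331500357/16777216 → NEW=0, ERR=1331500357/16777216
(1,0): OLD=36137/256 → NEW=255, ERR=-29143/256
(1,1): OLD=155551/2048 → NEW=0, ERR=155551/2048
(1,2): OLD=13270923/65536 → NEW=255, ERR=-3440757/65536
(1,3): OLD=59791279/262144 → NEW=255, ERR=-7055441/262144
(1,4): OLD=1818215597/16777216 → NEW=0, ERR=1818215597/16777216
(1,5): OLD=19190304701/134217728 → NEW=255, ERR=-15035215939/134217728
(1,6): OLD=260737313395/2147483648 → NEW=0, ERR=260737313395/2147483648
(2,0): OLD=5657925/32768 → NEW=255, ERR=-2697915/32768
(2,1): OLD=148640967/1048576 → NEW=255, ERR=-118745913/1048576
(2,2): OLD=-104872171/16777216 → NEW=0, ERR=-104872171/16777216
(2,3): OLD=20923642541/134217728 → NEW=255, ERR=-13301878099/134217728
(2,4): OLD=62085485949/1073741824 → NEW=0, ERR=62085485949/1073741824
(2,5): OLD=9202538180031/34359738368 → NEW=255, ERR=440804896191/34359738368
(2,6): OLD=75620941267241/549755813888 → NEW=255, ERR=-64566791274199/549755813888
(3,0): OLD=2382989685/16777216 → NEW=255, ERR=-1895200395/16777216
(3,1): OLD=-7264956463/134217728 → NEW=0, ERR=-7264956463/134217728
(3,2): OLD=-13201415485/1073741824 → NEW=0, ERR=-13201415485/1073741824
(3,3): OLD=-81170327291/4294967296 → NEW=0, ERR=-81170327291/4294967296
(3,4): OLD=86868157029749/549755813888 → NEW=255, ERR=-53319575511691/549755813888
Target (3,4): original=152, with diffused error = 86868157029749/549755813888

Answer: 86868157029749/549755813888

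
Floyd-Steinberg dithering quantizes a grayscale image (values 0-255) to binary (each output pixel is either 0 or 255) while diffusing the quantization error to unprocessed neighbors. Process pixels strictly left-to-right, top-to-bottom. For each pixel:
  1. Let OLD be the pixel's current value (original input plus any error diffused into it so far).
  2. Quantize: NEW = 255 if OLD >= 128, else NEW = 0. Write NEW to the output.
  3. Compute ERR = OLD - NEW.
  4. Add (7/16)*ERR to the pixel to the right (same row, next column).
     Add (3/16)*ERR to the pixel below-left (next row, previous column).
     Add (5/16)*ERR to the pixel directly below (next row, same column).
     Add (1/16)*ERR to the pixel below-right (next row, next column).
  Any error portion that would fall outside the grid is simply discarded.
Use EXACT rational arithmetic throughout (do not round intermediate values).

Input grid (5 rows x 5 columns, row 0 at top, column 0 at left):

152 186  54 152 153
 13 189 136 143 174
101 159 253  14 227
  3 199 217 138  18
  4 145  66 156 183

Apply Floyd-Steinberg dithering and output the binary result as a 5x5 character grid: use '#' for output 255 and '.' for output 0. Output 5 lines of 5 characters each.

Answer: ##.#.
.#.##
.##.#
.##..
...##

Derivation:
(0,0): OLD=152 → NEW=255, ERR=-103
(0,1): OLD=2255/16 → NEW=255, ERR=-1825/16
(0,2): OLD=1049/256 → NEW=0, ERR=1049/256
(0,3): OLD=629935/4096 → NEW=255, ERR=-414545/4096
(0,4): OLD=7125193/65536 → NEW=0, ERR=7125193/65536
(1,0): OLD=-10387/256 → NEW=0, ERR=-10387/256
(1,1): OLD=266107/2048 → NEW=255, ERR=-256133/2048
(1,2): OLD=3700119/65536 → NEW=0, ERR=3700119/65536
(1,3): OLD=41081931/262144 → NEW=255, ERR=-25764789/262144
(1,4): OLD=665428353/4194304 → NEW=255, ERR=-404119167/4194304
(2,0): OLD=2125689/32768 → NEW=0, ERR=2125689/32768
(2,1): OLD=163943235/1048576 → NEW=255, ERR=-103443645/1048576
(2,2): OLD=3376222089/16777216 → NEW=255, ERR=-901967991/16777216
(2,3): OLD=-14702611573/268435456 → NEW=0, ERR=-14702611573/268435456
(2,4): OLD=716338017805/4294967296 → NEW=255, ERR=-378878642675/4294967296
(3,0): OLD=80110953/16777216 → NEW=0, ERR=80110953/16777216
(3,1): OLD=22043194805/134217728 → NEW=255, ERR=-12182325835/134217728
(3,2): OLD=618708494423/4294967296 → NEW=255, ERR=-476508166057/4294967296
(3,3): OLD=450497745951/8589934592 → NEW=0, ERR=450497745951/8589934592
(3,4): OLD=1368115387067/137438953472 → NEW=0, ERR=1368115387067/137438953472
(4,0): OLD=-24752604793/2147483648 → NEW=0, ERR=-24752604793/2147483648
(4,1): OLD=6259599431815/68719476736 → NEW=0, ERR=6259599431815/68719476736
(4,2): OLD=82838905246665/1099511627776 → NEW=0, ERR=82838905246665/1099511627776
(4,3): OLD=3523420595843207/17592186044416 → NEW=255, ERR=-962586845482873/17592186044416
(4,4): OLD=46570026051100465/281474976710656 → NEW=255, ERR=-25206093010116815/281474976710656
Row 0: ##.#.
Row 1: .#.##
Row 2: .##.#
Row 3: .##..
Row 4: ...##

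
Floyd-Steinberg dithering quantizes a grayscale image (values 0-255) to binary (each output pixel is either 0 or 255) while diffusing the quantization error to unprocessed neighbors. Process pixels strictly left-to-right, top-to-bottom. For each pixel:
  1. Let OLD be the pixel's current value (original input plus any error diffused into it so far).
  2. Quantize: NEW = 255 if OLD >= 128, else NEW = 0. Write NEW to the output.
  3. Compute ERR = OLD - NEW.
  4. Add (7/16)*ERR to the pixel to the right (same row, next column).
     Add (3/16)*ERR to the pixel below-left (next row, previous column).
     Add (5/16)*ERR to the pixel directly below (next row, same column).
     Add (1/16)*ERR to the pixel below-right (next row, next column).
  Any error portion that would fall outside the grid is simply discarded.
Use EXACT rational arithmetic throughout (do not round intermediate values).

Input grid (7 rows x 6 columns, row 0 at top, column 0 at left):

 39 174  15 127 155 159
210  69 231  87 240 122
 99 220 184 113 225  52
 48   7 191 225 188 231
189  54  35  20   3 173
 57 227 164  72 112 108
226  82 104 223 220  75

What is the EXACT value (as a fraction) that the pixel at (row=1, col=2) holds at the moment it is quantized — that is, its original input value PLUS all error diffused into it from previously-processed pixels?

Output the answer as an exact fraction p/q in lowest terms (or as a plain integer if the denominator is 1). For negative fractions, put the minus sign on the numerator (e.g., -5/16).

Answer: 16945737/65536

Derivation:
(0,0): OLD=39 → NEW=0, ERR=39
(0,1): OLD=3057/16 → NEW=255, ERR=-1023/16
(0,2): OLD=-3321/256 → NEW=0, ERR=-3321/256
(0,3): OLD=496945/4096 → NEW=0, ERR=496945/4096
(0,4): OLD=13636695/65536 → NEW=255, ERR=-3074985/65536
(0,5): OLD=145198689/1048576 → NEW=255, ERR=-122188191/1048576
(1,0): OLD=53811/256 → NEW=255, ERR=-11469/256
(1,1): OLD=60261/2048 → NEW=0, ERR=60261/2048
(1,2): OLD=16945737/65536 → NEW=255, ERR=234057/65536
Target (1,2): original=231, with diffused error = 16945737/65536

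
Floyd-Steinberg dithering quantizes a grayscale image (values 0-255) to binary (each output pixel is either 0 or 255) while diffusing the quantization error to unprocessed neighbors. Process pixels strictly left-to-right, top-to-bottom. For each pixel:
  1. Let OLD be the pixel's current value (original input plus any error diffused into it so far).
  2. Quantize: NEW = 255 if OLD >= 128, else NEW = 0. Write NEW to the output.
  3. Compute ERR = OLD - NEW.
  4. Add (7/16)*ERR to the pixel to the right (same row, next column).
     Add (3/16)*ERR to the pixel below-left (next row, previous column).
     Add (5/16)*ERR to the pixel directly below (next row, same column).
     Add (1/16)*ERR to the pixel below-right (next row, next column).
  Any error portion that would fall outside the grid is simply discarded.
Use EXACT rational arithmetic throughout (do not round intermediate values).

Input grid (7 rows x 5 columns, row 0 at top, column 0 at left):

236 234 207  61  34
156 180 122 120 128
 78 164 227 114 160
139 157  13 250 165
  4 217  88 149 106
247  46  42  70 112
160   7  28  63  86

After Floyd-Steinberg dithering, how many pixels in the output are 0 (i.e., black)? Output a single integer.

Answer: 18

Derivation:
(0,0): OLD=236 → NEW=255, ERR=-19
(0,1): OLD=3611/16 → NEW=255, ERR=-469/16
(0,2): OLD=49709/256 → NEW=255, ERR=-15571/256
(0,3): OLD=140859/4096 → NEW=0, ERR=140859/4096
(0,4): OLD=3214237/65536 → NEW=0, ERR=3214237/65536
(1,0): OLD=37009/256 → NEW=255, ERR=-28271/256
(1,1): OLD=225143/2048 → NEW=0, ERR=225143/2048
(1,2): OLD=10204227/65536 → NEW=255, ERR=-6507453/65536
(1,3): OLD=24300551/262144 → NEW=0, ERR=24300551/262144
(1,4): OLD=780274485/4194304 → NEW=255, ERR=-289273035/4194304
(2,0): OLD=2100493/32768 → NEW=0, ERR=2100493/32768
(2,1): OLD=210636511/1048576 → NEW=255, ERR=-56750369/1048576
(2,2): OLD=3297459037/16777216 → NEW=255, ERR=-980731043/16777216
(2,3): OLD=26375516615/268435456 → NEW=0, ERR=26375516615/268435456
(2,4): OLD=804139776689/4294967296 → NEW=255, ERR=-291076883791/4294967296
(3,0): OLD=2497860797/16777216 → NEW=255, ERR=-1780329283/16777216
(3,1): OLD=11637645689/134217728 → NEW=0, ERR=11637645689/134217728
(3,2): OLD=204901586435/4294967296 → NEW=0, ERR=204901586435/4294967296
(3,3): OLD=2449990477483/8589934592 → NEW=255, ERR=259557156523/8589934592
(3,4): OLD=22427575112311/137438953472 → NEW=255, ERR=-12619358023049/137438953472
(4,0): OLD=-27710299661/2147483648 → NEW=0, ERR=-27710299661/2147483648
(4,1): OLD=16545146029555/68719476736 → NEW=255, ERR=-978320538125/68719476736
(4,2): OLD=118488752741533/1099511627776 → NEW=0, ERR=118488752741533/1099511627776
(4,3): OLD=3366363783557619/17592186044416 → NEW=255, ERR=-1119643657768461/17592186044416
(4,4): OLD=14454025848758053/281474976710656 → NEW=0, ERR=14454025848758053/281474976710656
(5,0): OLD=264210762500537/1099511627776 → NEW=255, ERR=-16164702582343/1099511627776
(5,1): OLD=479550290857451/8796093022208 → NEW=0, ERR=479550290857451/8796093022208
(5,2): OLD=24405372282109123/281474976710656 → NEW=0, ERR=24405372282109123/281474976710656
(5,3): OLD=117553321379332077/1125899906842624 → NEW=0, ERR=117553321379332077/1125899906842624
(5,4): OLD=3057909205595286303/18014398509481984 → NEW=255, ERR=-1535762414322619617/18014398509481984
(6,0): OLD=23310060906131113/140737488355328 → NEW=255, ERR=-12577998624477527/140737488355328
(6,1): OLD=1239216171347815/4503599627370496 → NEW=0, ERR=1239216171347815/4503599627370496
(6,2): OLD=5634886534301146589/72057594037927936 → NEW=0, ERR=5634886534301146589/72057594037927936
(6,3): OLD=137513949704074150335/1152921504606846976 → NEW=0, ERR=137513949704074150335/1152921504606846976
(6,4): OLD=2177948266776738260729/18446744073709551616 → NEW=0, ERR=2177948266776738260729/18446744073709551616
Output grid:
  Row 0: ###..  (2 black, running=2)
  Row 1: #.#.#  (2 black, running=4)
  Row 2: .##.#  (2 black, running=6)
  Row 3: #..##  (2 black, running=8)
  Row 4: .#.#.  (3 black, running=11)
  Row 5: #...#  (3 black, running=14)
  Row 6: #....  (4 black, running=18)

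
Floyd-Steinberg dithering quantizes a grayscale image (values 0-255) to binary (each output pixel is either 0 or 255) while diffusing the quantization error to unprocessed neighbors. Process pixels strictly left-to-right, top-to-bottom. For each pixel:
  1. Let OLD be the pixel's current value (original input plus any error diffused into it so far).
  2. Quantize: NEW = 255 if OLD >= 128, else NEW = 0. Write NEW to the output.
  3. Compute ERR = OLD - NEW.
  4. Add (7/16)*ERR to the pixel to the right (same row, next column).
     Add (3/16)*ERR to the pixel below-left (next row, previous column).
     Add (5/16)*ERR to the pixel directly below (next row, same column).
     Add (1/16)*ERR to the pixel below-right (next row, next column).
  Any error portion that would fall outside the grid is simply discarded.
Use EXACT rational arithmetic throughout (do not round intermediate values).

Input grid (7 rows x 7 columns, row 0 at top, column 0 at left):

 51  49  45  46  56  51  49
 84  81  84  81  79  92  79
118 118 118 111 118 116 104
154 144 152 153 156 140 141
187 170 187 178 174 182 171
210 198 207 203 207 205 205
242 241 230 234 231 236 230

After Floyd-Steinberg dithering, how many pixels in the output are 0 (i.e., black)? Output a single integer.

(0,0): OLD=51 → NEW=0, ERR=51
(0,1): OLD=1141/16 → NEW=0, ERR=1141/16
(0,2): OLD=19507/256 → NEW=0, ERR=19507/256
(0,3): OLD=324965/4096 → NEW=0, ERR=324965/4096
(0,4): OLD=5944771/65536 → NEW=0, ERR=5944771/65536
(0,5): OLD=95090773/1048576 → NEW=0, ERR=95090773/1048576
(0,6): OLD=1487718995/16777216 → NEW=0, ERR=1487718995/16777216
(1,0): OLD=29007/256 → NEW=0, ERR=29007/256
(1,1): OLD=348841/2048 → NEW=255, ERR=-173399/2048
(1,2): OLD=5904989/65536 → NEW=0, ERR=5904989/65536
(1,3): OLD=43773721/262144 → NEW=255, ERR=-23072999/262144
(1,4): OLD=1523401131/16777216 → NEW=0, ERR=1523401131/16777216
(1,5): OLD=24476075035/134217728 → NEW=255, ERR=-9749445605/134217728
(1,6): OLD=173085467701/2147483648 → NEW=0, ERR=173085467701/2147483648
(2,0): OLD=4506707/32768 → NEW=255, ERR=-3849133/32768
(2,1): OLD=67241025/1048576 → NEW=0, ERR=67241025/1048576
(2,2): OLD=2557141507/16777216 → NEW=255, ERR=-1721048573/16777216
(2,3): OLD=8223758251/134217728 → NEW=0, ERR=8223758251/134217728
(2,4): OLD=165421855579/1073741824 → NEW=255, ERR=-108382309541/1073741824
(2,5): OLD=2402673416585/34359738368 → NEW=0, ERR=2402673416585/34359738368
(2,6): OLD=85344297901647/549755813888 → NEW=255, ERR=-54843434639793/549755813888
(3,0): OLD=2169553059/16777216 → NEW=255, ERR=-2108637021/16777216
(3,1): OLD=11069813351/134217728 → NEW=0, ERR=11069813351/134217728
(3,2): OLD=184171195493/1073741824 → NEW=255, ERR=-89632969627/1073741824
(3,3): OLD=473686372627/4294967296 → NEW=0, ERR=473686372627/4294967296
(3,4): OLD=104260476669091/549755813888 → NEW=255, ERR=-35927255872349/549755813888
(3,5): OLD=476077029462553/4398046511104 → NEW=0, ERR=476077029462553/4398046511104
(3,6): OLD=11368336947019655/70368744177664 → NEW=255, ERR=-6575692818284665/70368744177664
(4,0): OLD=350443401389/2147483648 → NEW=255, ERR=-197164928851/2147483648
(4,1): OLD=4538882732233/34359738368 → NEW=255, ERR=-4222850551607/34359738368
(4,2): OLD=73105453356391/549755813888 → NEW=255, ERR=-67082279185049/549755813888
(4,3): OLD=622807017036445/4398046511104 → NEW=255, ERR=-498694843295075/4398046511104
(4,4): OLD=4614746641455879/35184372088832 → NEW=255, ERR=-4357268241196281/35184372088832
(4,5): OLD=157672422819099207/1125899906842624 → NEW=255, ERR=-129432053425769913/1125899906842624
(4,6): OLD=1770258065220670241/18014398509481984 → NEW=0, ERR=1770258065220670241/18014398509481984
(5,0): OLD=87006974953579/549755813888 → NEW=255, ERR=-53180757587861/549755813888
(5,1): OLD=389906005906297/4398046511104 → NEW=0, ERR=389906005906297/4398046511104
(5,2): OLD=6287885759113823/35184372088832 → NEW=255, ERR=-2684129123538337/35184372088832
(5,3): OLD=29088536178261499/281474976710656 → NEW=0, ERR=29088536178261499/281474976710656
(5,4): OLD=3330334545701838761/18014398509481984 → NEW=255, ERR=-1263337074216067159/18014398509481984
(5,5): OLD=21484578086848179609/144115188075855872 → NEW=255, ERR=-15264794872495067751/144115188075855872
(5,6): OLD=420087272551670046679/2305843009213693952 → NEW=255, ERR=-167902694797821911081/2305843009213693952
(6,0): OLD=16071723805199139/70368744177664 → NEW=255, ERR=-1872305960105181/70368744177664
(6,1): OLD=266516304588363647/1125899906842624 → NEW=255, ERR=-20588171656505473/1125899906842624
(6,2): OLD=4018612167470334109/18014398509481984 → NEW=255, ERR=-575059452447571811/18014398509481984
(6,3): OLD=33782269047755697539/144115188075855872 → NEW=255, ERR=-2967103911587549821/144115188075855872
(6,4): OLD=53805683835549056505/288230376151711744 → NEW=255, ERR=-19693062083137438215/288230376151711744
(6,5): OLD=5717452906442484073037/36893488147419103232 → NEW=255, ERR=-3690386571149387251123/36893488147419103232
(6,6): OLD=92595327313272098905163/590295810358705651712 → NEW=255, ERR=-57930104328197842281397/590295810358705651712
Output grid:
  Row 0: .......  (7 black, running=7)
  Row 1: .#.#.#.  (4 black, running=11)
  Row 2: #.#.#.#  (3 black, running=14)
  Row 3: #.#.#.#  (3 black, running=17)
  Row 4: ######.  (1 black, running=18)
  Row 5: #.#.###  (2 black, running=20)
  Row 6: #######  (0 black, running=20)

Answer: 20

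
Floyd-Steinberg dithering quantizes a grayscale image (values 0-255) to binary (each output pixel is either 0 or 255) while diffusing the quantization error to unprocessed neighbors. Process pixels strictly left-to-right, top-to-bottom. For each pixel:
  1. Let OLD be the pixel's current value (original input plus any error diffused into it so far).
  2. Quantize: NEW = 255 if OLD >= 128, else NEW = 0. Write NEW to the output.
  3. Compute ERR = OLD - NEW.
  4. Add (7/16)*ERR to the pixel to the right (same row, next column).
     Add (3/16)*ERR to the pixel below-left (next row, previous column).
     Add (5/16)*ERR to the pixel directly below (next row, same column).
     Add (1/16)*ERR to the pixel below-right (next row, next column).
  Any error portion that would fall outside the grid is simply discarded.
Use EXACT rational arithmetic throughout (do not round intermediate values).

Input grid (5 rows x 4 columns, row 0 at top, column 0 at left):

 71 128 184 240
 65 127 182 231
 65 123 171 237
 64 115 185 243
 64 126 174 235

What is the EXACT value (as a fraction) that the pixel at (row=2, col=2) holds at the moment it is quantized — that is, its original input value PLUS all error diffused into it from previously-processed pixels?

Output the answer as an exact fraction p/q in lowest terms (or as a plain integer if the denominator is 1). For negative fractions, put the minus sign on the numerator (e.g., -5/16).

(0,0): OLD=71 → NEW=0, ERR=71
(0,1): OLD=2545/16 → NEW=255, ERR=-1535/16
(0,2): OLD=36359/256 → NEW=255, ERR=-28921/256
(0,3): OLD=780593/4096 → NEW=255, ERR=-263887/4096
(1,0): OLD=17715/256 → NEW=0, ERR=17715/256
(1,1): OLD=226405/2048 → NEW=0, ERR=226405/2048
(1,2): OLD=11598921/65536 → NEW=255, ERR=-5112759/65536
(1,3): OLD=177917007/1048576 → NEW=255, ERR=-89469873/1048576
(2,0): OLD=3517735/32768 → NEW=0, ERR=3517735/32768
(2,1): OLD=203644701/1048576 → NEW=255, ERR=-63742179/1048576
(2,2): OLD=232649713/2097152 → NEW=0, ERR=232649713/2097152
Target (2,2): original=171, with diffused error = 232649713/2097152

Answer: 232649713/2097152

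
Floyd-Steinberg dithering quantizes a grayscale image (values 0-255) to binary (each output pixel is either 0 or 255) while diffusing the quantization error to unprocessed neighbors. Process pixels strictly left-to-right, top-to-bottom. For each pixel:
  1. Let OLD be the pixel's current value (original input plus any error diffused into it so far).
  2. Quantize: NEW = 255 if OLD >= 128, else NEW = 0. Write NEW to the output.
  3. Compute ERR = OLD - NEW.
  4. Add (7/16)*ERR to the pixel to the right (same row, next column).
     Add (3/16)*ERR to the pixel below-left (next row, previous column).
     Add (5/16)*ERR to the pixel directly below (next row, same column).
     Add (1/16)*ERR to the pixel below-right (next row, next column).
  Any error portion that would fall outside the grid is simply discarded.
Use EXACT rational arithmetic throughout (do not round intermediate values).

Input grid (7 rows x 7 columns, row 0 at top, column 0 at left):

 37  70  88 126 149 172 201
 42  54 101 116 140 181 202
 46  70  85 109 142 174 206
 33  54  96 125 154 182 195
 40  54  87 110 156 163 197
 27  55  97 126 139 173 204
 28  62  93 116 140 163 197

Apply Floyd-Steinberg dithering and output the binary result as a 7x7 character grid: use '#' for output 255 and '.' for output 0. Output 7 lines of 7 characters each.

Answer: ...#.##
.#.#.##
...#.##
.#.##.#
....###
..#.#.#
..#.#.#

Derivation:
(0,0): OLD=37 → NEW=0, ERR=37
(0,1): OLD=1379/16 → NEW=0, ERR=1379/16
(0,2): OLD=32181/256 → NEW=0, ERR=32181/256
(0,3): OLD=741363/4096 → NEW=255, ERR=-303117/4096
(0,4): OLD=7643045/65536 → NEW=0, ERR=7643045/65536
(0,5): OLD=233856387/1048576 → NEW=255, ERR=-33530493/1048576
(0,6): OLD=3137506965/16777216 → NEW=255, ERR=-1140683115/16777216
(1,0): OLD=17849/256 → NEW=0, ERR=17849/256
(1,1): OLD=281231/2048 → NEW=255, ERR=-241009/2048
(1,2): OLD=5263163/65536 → NEW=0, ERR=5263163/65536
(1,3): OLD=41348767/262144 → NEW=255, ERR=-25497953/262144
(1,4): OLD=2068121725/16777216 → NEW=0, ERR=2068121725/16777216
(1,5): OLD=29457900173/134217728 → NEW=255, ERR=-4767620467/134217728
(1,6): OLD=350499125923/2147483648 → NEW=255, ERR=-197109204317/2147483648
(2,0): OLD=1498261/32768 → NEW=0, ERR=1498261/32768
(2,1): OLD=76173367/1048576 → NEW=0, ERR=76173367/1048576
(2,2): OLD=1950957925/16777216 → NEW=0, ERR=1950957925/16777216
(2,3): OLD=21154280061/134217728 → NEW=255, ERR=-13071240579/134217728
(2,4): OLD=134405524813/1073741824 → NEW=0, ERR=134405524813/1073741824
(2,5): OLD=7152254153903/34359738368 → NEW=255, ERR=-1609479129937/34359738368
(2,6): OLD=84994096566457/549755813888 → NEW=255, ERR=-55193635974983/549755813888
(3,0): OLD=1021889989/16777216 → NEW=0, ERR=1021889989/16777216
(3,1): OLD=17181298657/134217728 → NEW=255, ERR=-17044221983/134217728
(3,2): OLD=67711831283/1073741824 → NEW=0, ERR=67711831283/1073741824
(3,3): OLD=656673681365/4294967296 → NEW=255, ERR=-438542979115/4294967296
(3,4): OLD=73434197500357/549755813888 → NEW=255, ERR=-66753535041083/549755813888
(3,5): OLD=454045287569311/4398046511104 → NEW=0, ERR=454045287569311/4398046511104
(3,6): OLD=14486463359998401/70368744177664 → NEW=255, ERR=-3457566405305919/70368744177664
(4,0): OLD=75642279531/2147483648 → NEW=0, ERR=75642279531/2147483648
(4,1): OLD=1558456976239/34359738368 → NEW=0, ERR=1558456976239/34359738368
(4,2): OLD=54683495320801/549755813888 → NEW=0, ERR=54683495320801/549755813888
(4,3): OLD=452047522774267/4398046511104 → NEW=0, ERR=452047522774267/4398046511104
(4,4): OLD=6192391600793153/35184372088832 → NEW=255, ERR=-2779623281859007/35184372088832
(4,5): OLD=162013430173690113/1125899906842624 → NEW=255, ERR=-125091046071179007/1125899906842624
(4,6): OLD=2512829465062967895/18014398509481984 → NEW=255, ERR=-2080842154854938025/18014398509481984
(5,0): OLD=25570160266173/549755813888 → NEW=0, ERR=25570160266173/549755813888
(5,1): OLD=485433852853055/4398046511104 → NEW=0, ERR=485433852853055/4398046511104
(5,2): OLD=6983385014659113/35184372088832 → NEW=255, ERR=-1988629867993047/35184372088832
(5,3): OLD=35127029910529453/281474976710656 → NEW=0, ERR=35127029910529453/281474976710656
(5,4): OLD=2783269532832054671/18014398509481984 → NEW=255, ERR=-1810402087085851249/18014398509481984
(5,5): OLD=9759031597037113375/144115188075855872 → NEW=0, ERR=9759031597037113375/144115188075855872
(5,6): OLD=439459854967544925937/2305843009213693952 → NEW=255, ERR=-148530112381947031823/2305843009213693952
(6,0): OLD=4449432806180677/70368744177664 → NEW=0, ERR=4449432806180677/70368744177664
(6,1): OLD=131127733401863689/1125899906842624 → NEW=0, ERR=131127733401863689/1125899906842624
(6,2): OLD=2820847841572718331/18014398509481984 → NEW=255, ERR=-1772823778345187589/18014398509481984
(6,3): OLD=12908111001440840165/144115188075855872 → NEW=0, ERR=12908111001440840165/144115188075855872
(6,4): OLD=48502606115233925567/288230376151711744 → NEW=255, ERR=-24996139803452569153/288230376151711744
(6,5): OLD=4717255462506108968907/36893488147419103232 → NEW=0, ERR=4717255462506108968907/36893488147419103232
(6,6): OLD=139924965976493514647773/590295810358705651712 → NEW=255, ERR=-10600465664976426538787/590295810358705651712
Row 0: ...#.##
Row 1: .#.#.##
Row 2: ...#.##
Row 3: .#.##.#
Row 4: ....###
Row 5: ..#.#.#
Row 6: ..#.#.#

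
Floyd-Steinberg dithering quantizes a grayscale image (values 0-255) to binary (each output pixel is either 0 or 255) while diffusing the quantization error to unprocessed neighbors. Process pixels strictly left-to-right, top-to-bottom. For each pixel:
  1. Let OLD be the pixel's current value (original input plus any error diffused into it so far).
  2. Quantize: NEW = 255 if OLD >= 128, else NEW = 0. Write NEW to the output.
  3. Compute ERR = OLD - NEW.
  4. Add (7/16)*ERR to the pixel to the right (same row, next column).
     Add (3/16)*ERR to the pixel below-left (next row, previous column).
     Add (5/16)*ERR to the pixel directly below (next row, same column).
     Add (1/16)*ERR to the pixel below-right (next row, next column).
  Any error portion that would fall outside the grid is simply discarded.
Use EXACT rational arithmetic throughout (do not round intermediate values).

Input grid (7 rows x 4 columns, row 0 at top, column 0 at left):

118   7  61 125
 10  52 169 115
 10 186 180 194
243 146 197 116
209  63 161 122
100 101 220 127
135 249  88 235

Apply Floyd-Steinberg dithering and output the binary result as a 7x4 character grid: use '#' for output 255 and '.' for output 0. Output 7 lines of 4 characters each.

Answer: ...#
..#.
.###
##.#
#.#.
..##
##.#

Derivation:
(0,0): OLD=118 → NEW=0, ERR=118
(0,1): OLD=469/8 → NEW=0, ERR=469/8
(0,2): OLD=11091/128 → NEW=0, ERR=11091/128
(0,3): OLD=333637/2048 → NEW=255, ERR=-188603/2048
(1,0): OLD=7407/128 → NEW=0, ERR=7407/128
(1,1): OLD=122121/1024 → NEW=0, ERR=122121/1024
(1,2): OLD=7689021/32768 → NEW=255, ERR=-666819/32768
(1,3): OLD=43376443/524288 → NEW=0, ERR=43376443/524288
(2,0): OLD=826483/16384 → NEW=0, ERR=826483/16384
(2,1): OLD=128523425/524288 → NEW=255, ERR=-5170015/524288
(2,2): OLD=201633637/1048576 → NEW=255, ERR=-65753243/1048576
(2,3): OLD=3206933425/16777216 → NEW=255, ERR=-1071256655/16777216
(3,0): OLD=2155158979/8388608 → NEW=255, ERR=16063939/8388608
(3,1): OLD=18139716125/134217728 → NEW=255, ERR=-16085804515/134217728
(3,2): OLD=241337887971/2147483648 → NEW=0, ERR=241337887971/2147483648
(3,3): OLD=4854827965621/34359738368 → NEW=255, ERR=-3906905318219/34359738368
(4,0): OLD=401851784007/2147483648 → NEW=255, ERR=-145756546233/2147483648
(4,1): OLD=292814682325/17179869184 → NEW=0, ERR=292814682325/17179869184
(4,2): OLD=96078440715701/549755813888 → NEW=255, ERR=-44109291825739/549755813888
(4,3): OLD=513588379792259/8796093022208 → NEW=0, ERR=513588379792259/8796093022208
(5,0): OLD=22535972892055/274877906944 → NEW=0, ERR=22535972892055/274877906944
(5,1): OLD=1081117813590913/8796093022208 → NEW=0, ERR=1081117813590913/8796093022208
(5,2): OLD=1146625470124269/4398046511104 → NEW=255, ERR=25123609792749/4398046511104
(5,3): OLD=20087584787974613/140737488355328 → NEW=255, ERR=-15800474742634027/140737488355328
(6,0): OLD=25848670031470819/140737488355328 → NEW=255, ERR=-10039389499137821/140737488355328
(6,1): OLD=590862136861771109/2251799813685248 → NEW=255, ERR=16653184372032869/2251799813685248
(6,2): OLD=2869766241975337139/36028797018963968 → NEW=0, ERR=2869766241975337139/36028797018963968
(6,3): OLD=135537845425982524901/576460752303423488 → NEW=255, ERR=-11459646411390464539/576460752303423488
Row 0: ...#
Row 1: ..#.
Row 2: .###
Row 3: ##.#
Row 4: #.#.
Row 5: ..##
Row 6: ##.#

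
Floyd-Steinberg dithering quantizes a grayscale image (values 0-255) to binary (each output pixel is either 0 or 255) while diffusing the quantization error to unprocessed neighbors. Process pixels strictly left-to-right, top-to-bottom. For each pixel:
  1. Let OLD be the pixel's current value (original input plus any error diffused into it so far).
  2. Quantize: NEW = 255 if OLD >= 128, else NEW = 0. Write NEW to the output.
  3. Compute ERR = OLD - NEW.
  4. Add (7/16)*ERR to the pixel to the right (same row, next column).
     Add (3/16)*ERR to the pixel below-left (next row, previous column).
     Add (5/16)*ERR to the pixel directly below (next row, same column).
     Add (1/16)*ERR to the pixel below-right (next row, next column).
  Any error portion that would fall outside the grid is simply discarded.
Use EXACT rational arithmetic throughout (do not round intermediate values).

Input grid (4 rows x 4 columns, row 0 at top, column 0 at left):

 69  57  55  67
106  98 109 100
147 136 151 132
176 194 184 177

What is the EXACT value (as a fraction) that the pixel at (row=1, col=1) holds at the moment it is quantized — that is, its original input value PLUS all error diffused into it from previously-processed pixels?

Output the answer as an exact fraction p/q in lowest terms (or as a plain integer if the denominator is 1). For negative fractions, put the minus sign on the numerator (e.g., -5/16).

(0,0): OLD=69 → NEW=0, ERR=69
(0,1): OLD=1395/16 → NEW=0, ERR=1395/16
(0,2): OLD=23845/256 → NEW=0, ERR=23845/256
(0,3): OLD=441347/4096 → NEW=0, ERR=441347/4096
(1,0): OLD=36841/256 → NEW=255, ERR=-28439/256
(1,1): OLD=201567/2048 → NEW=0, ERR=201567/2048
Target (1,1): original=98, with diffused error = 201567/2048

Answer: 201567/2048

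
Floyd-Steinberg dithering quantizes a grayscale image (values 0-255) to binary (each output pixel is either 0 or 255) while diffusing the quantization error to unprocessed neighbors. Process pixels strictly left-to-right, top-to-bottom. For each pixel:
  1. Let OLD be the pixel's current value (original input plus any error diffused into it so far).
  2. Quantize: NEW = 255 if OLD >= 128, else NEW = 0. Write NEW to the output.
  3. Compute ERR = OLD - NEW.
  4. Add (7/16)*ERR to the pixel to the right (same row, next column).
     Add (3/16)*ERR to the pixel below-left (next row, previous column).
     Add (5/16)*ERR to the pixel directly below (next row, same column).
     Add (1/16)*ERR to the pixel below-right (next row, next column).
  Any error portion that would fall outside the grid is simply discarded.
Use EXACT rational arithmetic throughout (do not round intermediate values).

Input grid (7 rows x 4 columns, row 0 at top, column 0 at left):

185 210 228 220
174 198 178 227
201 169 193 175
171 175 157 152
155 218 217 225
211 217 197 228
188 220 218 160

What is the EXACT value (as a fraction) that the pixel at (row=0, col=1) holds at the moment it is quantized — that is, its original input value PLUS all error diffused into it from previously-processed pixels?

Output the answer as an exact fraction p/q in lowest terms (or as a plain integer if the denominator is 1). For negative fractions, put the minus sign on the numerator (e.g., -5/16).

(0,0): OLD=185 → NEW=255, ERR=-70
(0,1): OLD=1435/8 → NEW=255, ERR=-605/8
Target (0,1): original=210, with diffused error = 1435/8

Answer: 1435/8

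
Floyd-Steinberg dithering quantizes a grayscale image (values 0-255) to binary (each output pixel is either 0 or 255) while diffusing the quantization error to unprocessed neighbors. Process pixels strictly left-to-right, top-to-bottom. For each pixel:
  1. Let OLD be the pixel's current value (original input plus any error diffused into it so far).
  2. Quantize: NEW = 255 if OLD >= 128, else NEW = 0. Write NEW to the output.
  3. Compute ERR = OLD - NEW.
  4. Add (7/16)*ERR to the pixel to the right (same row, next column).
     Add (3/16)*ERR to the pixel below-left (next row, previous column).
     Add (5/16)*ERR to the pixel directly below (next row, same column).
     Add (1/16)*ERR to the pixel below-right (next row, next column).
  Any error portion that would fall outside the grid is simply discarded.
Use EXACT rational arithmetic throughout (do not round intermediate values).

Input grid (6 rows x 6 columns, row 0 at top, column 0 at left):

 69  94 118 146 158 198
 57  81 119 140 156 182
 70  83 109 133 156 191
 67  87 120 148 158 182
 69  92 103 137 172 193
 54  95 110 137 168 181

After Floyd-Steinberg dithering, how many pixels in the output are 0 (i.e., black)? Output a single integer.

(0,0): OLD=69 → NEW=0, ERR=69
(0,1): OLD=1987/16 → NEW=0, ERR=1987/16
(0,2): OLD=44117/256 → NEW=255, ERR=-21163/256
(0,3): OLD=449875/4096 → NEW=0, ERR=449875/4096
(0,4): OLD=13503813/65536 → NEW=255, ERR=-3207867/65536
(0,5): OLD=185162979/1048576 → NEW=255, ERR=-82223901/1048576
(1,0): OLD=26073/256 → NEW=0, ERR=26073/256
(1,1): OLD=313711/2048 → NEW=255, ERR=-208529/2048
(1,2): OLD=5044635/65536 → NEW=0, ERR=5044635/65536
(1,3): OLD=50765439/262144 → NEW=255, ERR=-16081281/262144
(1,4): OLD=1778836765/16777216 → NEW=0, ERR=1778836765/16777216
(1,5): OLD=53907984315/268435456 → NEW=255, ERR=-14543056965/268435456
(2,0): OLD=2711093/32768 → NEW=0, ERR=2711093/32768
(2,1): OLD=113431063/1048576 → NEW=0, ERR=113431063/1048576
(2,2): OLD=2726562565/16777216 → NEW=255, ERR=-1551627515/16777216
(2,3): OLD=13161224989/134217728 → NEW=0, ERR=13161224989/134217728
(2,4): OLD=936482586583/4294967296 → NEW=255, ERR=-158734073897/4294967296
(2,5): OLD=11306219193937/68719476736 → NEW=255, ERR=-6217247373743/68719476736
(3,0): OLD=1898141541/16777216 → NEW=0, ERR=1898141541/16777216
(3,1): OLD=21224278785/134217728 → NEW=255, ERR=-13001241855/134217728
(3,2): OLD=79313547603/1073741824 → NEW=0, ERR=79313547603/1073741824
(3,3): OLD=13623639022521/68719476736 → NEW=255, ERR=-3899827545159/68719476736
(3,4): OLD=60906061766937/549755813888 → NEW=0, ERR=60906061766937/549755813888
(3,5): OLD=1758223506001879/8796093022208 → NEW=255, ERR=-484780214661161/8796093022208
(4,0): OLD=185098307787/2147483648 → NEW=0, ERR=185098307787/2147483648
(4,1): OLD=4135528138831/34359738368 → NEW=0, ERR=4135528138831/34359738368
(4,2): OLD=178171308372285/1099511627776 → NEW=255, ERR=-102204156710595/1099511627776
(4,3): OLD=1829367630845201/17592186044416 → NEW=0, ERR=1829367630845201/17592186044416
(4,4): OLD=67057202153331489/281474976710656 → NEW=255, ERR=-4718916907885791/281474976710656
(4,5): OLD=789781379006191175/4503599627370496 → NEW=255, ERR=-358636525973285305/4503599627370496
(5,0): OLD=56901262989405/549755813888 → NEW=0, ERR=56901262989405/549755813888
(5,1): OLD=2917717721739309/17592186044416 → NEW=255, ERR=-1568289719586771/17592186044416
(5,2): OLD=9706690081917119/140737488355328 → NEW=0, ERR=9706690081917119/140737488355328
(5,3): OLD=858915205722644005/4503599627370496 → NEW=255, ERR=-289502699256832475/4503599627370496
(5,4): OLD=1136756510814964773/9007199254740992 → NEW=0, ERR=1136756510814964773/9007199254740992
(5,5): OLD=30304774016649467881/144115188075855872 → NEW=255, ERR=-6444598942693779479/144115188075855872
Output grid:
  Row 0: ..#.##  (3 black, running=3)
  Row 1: .#.#.#  (3 black, running=6)
  Row 2: ..#.##  (3 black, running=9)
  Row 3: .#.#.#  (3 black, running=12)
  Row 4: ..#.##  (3 black, running=15)
  Row 5: .#.#.#  (3 black, running=18)

Answer: 18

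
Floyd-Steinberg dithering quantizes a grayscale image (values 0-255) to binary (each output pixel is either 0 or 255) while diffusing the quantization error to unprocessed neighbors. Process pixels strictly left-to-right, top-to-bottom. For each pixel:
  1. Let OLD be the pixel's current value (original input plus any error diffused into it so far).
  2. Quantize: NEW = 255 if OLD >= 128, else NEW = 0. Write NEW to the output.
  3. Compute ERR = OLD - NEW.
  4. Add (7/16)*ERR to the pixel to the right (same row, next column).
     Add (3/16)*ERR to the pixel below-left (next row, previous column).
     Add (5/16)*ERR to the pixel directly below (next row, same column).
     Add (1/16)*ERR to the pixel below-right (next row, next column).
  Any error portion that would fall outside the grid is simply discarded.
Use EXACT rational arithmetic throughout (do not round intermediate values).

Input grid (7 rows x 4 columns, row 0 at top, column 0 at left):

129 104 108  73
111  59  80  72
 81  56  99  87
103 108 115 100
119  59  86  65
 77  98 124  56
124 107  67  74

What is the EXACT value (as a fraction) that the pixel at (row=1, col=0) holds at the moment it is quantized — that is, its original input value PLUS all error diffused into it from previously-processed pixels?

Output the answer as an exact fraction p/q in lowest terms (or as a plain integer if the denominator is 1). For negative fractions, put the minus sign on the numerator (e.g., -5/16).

(0,0): OLD=129 → NEW=255, ERR=-126
(0,1): OLD=391/8 → NEW=0, ERR=391/8
(0,2): OLD=16561/128 → NEW=255, ERR=-16079/128
(0,3): OLD=36951/2048 → NEW=0, ERR=36951/2048
(1,0): OLD=10341/128 → NEW=0, ERR=10341/128
Target (1,0): original=111, with diffused error = 10341/128

Answer: 10341/128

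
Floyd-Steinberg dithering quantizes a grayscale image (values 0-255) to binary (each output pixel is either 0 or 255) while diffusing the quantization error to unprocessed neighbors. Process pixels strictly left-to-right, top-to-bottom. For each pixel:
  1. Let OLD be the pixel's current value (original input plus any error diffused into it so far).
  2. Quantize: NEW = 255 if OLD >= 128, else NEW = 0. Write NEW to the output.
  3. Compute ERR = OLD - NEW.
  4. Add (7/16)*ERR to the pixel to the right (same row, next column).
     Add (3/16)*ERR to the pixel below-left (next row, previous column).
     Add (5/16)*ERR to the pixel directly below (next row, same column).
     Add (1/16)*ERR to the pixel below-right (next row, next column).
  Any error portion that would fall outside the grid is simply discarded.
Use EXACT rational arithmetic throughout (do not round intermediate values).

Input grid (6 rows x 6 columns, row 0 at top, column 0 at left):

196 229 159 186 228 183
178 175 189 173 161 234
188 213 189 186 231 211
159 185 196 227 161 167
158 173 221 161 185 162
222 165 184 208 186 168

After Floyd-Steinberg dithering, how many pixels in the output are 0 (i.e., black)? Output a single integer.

(0,0): OLD=196 → NEW=255, ERR=-59
(0,1): OLD=3251/16 → NEW=255, ERR=-829/16
(0,2): OLD=34901/256 → NEW=255, ERR=-30379/256
(0,3): OLD=549203/4096 → NEW=255, ERR=-495277/4096
(0,4): OLD=11475269/65536 → NEW=255, ERR=-5236411/65536
(0,5): OLD=155234531/1048576 → NEW=255, ERR=-112152349/1048576
(1,0): OLD=38361/256 → NEW=255, ERR=-26919/256
(1,1): OLD=177903/2048 → NEW=0, ERR=177903/2048
(1,2): OLD=10748571/65536 → NEW=255, ERR=-5963109/65536
(1,3): OLD=19138367/262144 → NEW=0, ERR=19138367/262144
(1,4): OLD=2354845213/16777216 → NEW=255, ERR=-1923344867/16777216
(1,5): OLD=39037773499/268435456 → NEW=255, ERR=-29413267781/268435456
(2,0): OLD=5617333/32768 → NEW=255, ERR=-2738507/32768
(2,1): OLD=188691479/1048576 → NEW=255, ERR=-78695401/1048576
(2,2): OLD=2463724037/16777216 → NEW=255, ERR=-1814466043/16777216
(2,3): OLD=18027709725/134217728 → NEW=255, ERR=-16197810915/134217728
(2,4): OLD=542858387671/4294967296 → NEW=0, ERR=542858387671/4294967296
(2,5): OLD=15454380596561/68719476736 → NEW=255, ERR=-2069085971119/68719476736
(3,0): OLD=1993330021/16777216 → NEW=0, ERR=1993330021/16777216
(3,1): OLD=25236361857/134217728 → NEW=255, ERR=-8989158783/134217728
(3,2): OLD=113368798867/1073741824 → NEW=0, ERR=113368798867/1073741824
(3,3): OLD=17346069696953/68719476736 → NEW=255, ERR=-177396870727/68719476736
(3,4): OLD=102353863944345/549755813888 → NEW=255, ERR=-37833868597095/549755813888
(3,5): OLD=1190832889306199/8796093022208 → NEW=255, ERR=-1052170831356841/8796093022208
(4,0): OLD=392068140875/2147483648 → NEW=255, ERR=-155540189365/2147483648
(4,1): OLD=5071679745359/34359738368 → NEW=255, ERR=-3690053538481/34359738368
(4,2): OLD=222474695928125/1099511627776 → NEW=255, ERR=-57900769154755/1099511627776
(4,3): OLD=2301931257866769/17592186044416 → NEW=255, ERR=-2184076183459311/17592186044416
(4,4): OLD=24372479844673825/281474976710656 → NEW=0, ERR=24372479844673825/281474976710656
(4,5): OLD=712472224807929927/4503599627370496 → NEW=255, ERR=-435945680171546553/4503599627370496
(5,0): OLD=98532414918493/549755813888 → NEW=255, ERR=-41655317622947/549755813888
(5,1): OLD=1475788800031277/17592186044416 → NEW=0, ERR=1475788800031277/17592186044416
(5,2): OLD=24524159910259519/140737488355328 → NEW=255, ERR=-11363899620349121/140737488355328
(5,3): OLD=661222875761834789/4503599627370496 → NEW=255, ERR=-487195029217641691/4503599627370496
(5,4): OLD=1259398141328098373/9007199254740992 → NEW=255, ERR=-1037437668630854587/9007199254740992
(5,5): OLD=13369750469641901257/144115188075855872 → NEW=0, ERR=13369750469641901257/144115188075855872
Output grid:
  Row 0: ######  (0 black, running=0)
  Row 1: #.#.##  (2 black, running=2)
  Row 2: ####.#  (1 black, running=3)
  Row 3: .#.###  (2 black, running=5)
  Row 4: ####.#  (1 black, running=6)
  Row 5: #.###.  (2 black, running=8)

Answer: 8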